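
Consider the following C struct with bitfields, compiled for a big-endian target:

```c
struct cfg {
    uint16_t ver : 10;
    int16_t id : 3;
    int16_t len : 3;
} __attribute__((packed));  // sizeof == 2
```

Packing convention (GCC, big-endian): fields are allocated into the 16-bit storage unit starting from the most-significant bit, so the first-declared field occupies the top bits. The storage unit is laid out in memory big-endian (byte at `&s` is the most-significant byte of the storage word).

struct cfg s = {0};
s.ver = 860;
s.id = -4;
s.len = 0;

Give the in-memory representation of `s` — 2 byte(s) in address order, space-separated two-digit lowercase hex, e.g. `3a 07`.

ver (10b) val=860 bits=0x35c at bit 6: 0xd700
id (3b) val=-4 bits=0x4 at bit 3: 0xd720
len (3b) val=0 bits=0x0 at bit 0: 0xd720
word = 0xd720 → big-endian bytes:
  [0]=0xd7  [1]=0x20

d7 20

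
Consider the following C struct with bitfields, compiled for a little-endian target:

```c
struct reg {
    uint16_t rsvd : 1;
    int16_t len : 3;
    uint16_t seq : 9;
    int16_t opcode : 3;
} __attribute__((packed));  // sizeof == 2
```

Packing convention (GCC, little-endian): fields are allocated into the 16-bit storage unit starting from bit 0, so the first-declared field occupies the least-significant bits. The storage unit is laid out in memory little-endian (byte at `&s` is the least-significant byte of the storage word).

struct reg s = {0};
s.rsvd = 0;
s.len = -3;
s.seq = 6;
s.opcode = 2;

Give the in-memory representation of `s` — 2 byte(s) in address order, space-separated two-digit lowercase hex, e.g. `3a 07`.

6a 40

rsvd (1b) val=0 bits=0x0 at bit 0: 0x0000
len (3b) val=-3 bits=0x5 at bit 1: 0x000a
seq (9b) val=6 bits=0x6 at bit 4: 0x006a
opcode (3b) val=2 bits=0x2 at bit 13: 0x406a
word = 0x406a → little-endian bytes:
  [0]=0x6a  [1]=0x40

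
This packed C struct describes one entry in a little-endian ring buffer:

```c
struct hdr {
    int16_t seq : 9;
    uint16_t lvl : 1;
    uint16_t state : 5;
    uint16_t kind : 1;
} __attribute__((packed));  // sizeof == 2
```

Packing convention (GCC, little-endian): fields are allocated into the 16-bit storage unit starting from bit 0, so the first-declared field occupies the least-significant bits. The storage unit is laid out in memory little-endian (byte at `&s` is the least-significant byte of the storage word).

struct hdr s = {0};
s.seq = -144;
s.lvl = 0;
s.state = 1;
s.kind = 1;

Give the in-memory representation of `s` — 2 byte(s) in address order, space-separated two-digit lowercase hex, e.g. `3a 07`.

70 85

seq (9b) val=-144 bits=0x170 at bit 0: 0x0170
lvl (1b) val=0 bits=0x0 at bit 9: 0x0170
state (5b) val=1 bits=0x1 at bit 10: 0x0570
kind (1b) val=1 bits=0x1 at bit 15: 0x8570
word = 0x8570 → little-endian bytes:
  [0]=0x70  [1]=0x85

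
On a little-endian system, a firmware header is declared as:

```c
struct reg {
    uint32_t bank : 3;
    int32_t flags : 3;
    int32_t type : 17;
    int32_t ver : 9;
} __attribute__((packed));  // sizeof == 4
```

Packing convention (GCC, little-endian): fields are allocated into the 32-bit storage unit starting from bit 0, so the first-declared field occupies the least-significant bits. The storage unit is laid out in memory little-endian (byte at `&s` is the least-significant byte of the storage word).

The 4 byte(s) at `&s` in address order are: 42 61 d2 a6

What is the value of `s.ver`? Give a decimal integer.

-179

[0]=0x42 [1]=0x61 [2]=0xd2 [3]=0xa6 (little-endian) → word 0xa6d26142
bank [0+:3] = (word>>0) & 0x7 = 2
flags [3+:3] = (word>>3) & 0x7 = 0
type [6+:17] = (word>>6) & 0x1ffff = 84357
ver [23+:9] = (word>>23) & 0x1ff = 333  ←
ver signed 9b, MSB=1: 333 - 512 = -179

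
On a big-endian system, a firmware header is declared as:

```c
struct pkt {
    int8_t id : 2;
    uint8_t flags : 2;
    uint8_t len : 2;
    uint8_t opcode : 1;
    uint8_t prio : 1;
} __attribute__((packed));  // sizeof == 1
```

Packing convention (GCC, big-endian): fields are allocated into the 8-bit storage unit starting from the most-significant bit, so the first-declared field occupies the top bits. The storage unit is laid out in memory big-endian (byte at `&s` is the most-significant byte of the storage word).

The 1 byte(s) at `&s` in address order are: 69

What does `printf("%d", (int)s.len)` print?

[0]=0x69 (big-endian) → word 0x69
id:2 @ bit 6 → (0x69>>6)&0x3 = 0x1
flags:2 @ bit 4 → (0x69>>4)&0x3 = 0x2
len:2 @ bit 2 → (0x69>>2)&0x3 = 0x2  ←
opcode:1 @ bit 1 → (0x69>>1)&0x1 = 0x0
prio:1 @ bit 0 → (0x69>>0)&0x1 = 0x1

2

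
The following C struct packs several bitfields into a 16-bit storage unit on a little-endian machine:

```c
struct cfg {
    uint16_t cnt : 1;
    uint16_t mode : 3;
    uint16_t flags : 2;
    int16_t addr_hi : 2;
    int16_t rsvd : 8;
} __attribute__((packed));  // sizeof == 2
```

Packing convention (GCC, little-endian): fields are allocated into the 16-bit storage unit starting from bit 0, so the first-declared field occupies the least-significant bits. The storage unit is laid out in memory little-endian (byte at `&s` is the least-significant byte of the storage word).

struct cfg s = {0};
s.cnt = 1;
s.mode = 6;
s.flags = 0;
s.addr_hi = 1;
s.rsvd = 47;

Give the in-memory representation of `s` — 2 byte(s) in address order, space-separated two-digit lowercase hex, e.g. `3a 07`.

cnt:1 = 1 → 0x1 << 0 → word 0x0001
mode:3 = 6 → 0x6 << 1 → word 0x000d
flags:2 = 0 → 0x0 << 4 → word 0x000d
addr_hi:2 = 1 → 0x1 << 6 → word 0x004d
rsvd:8 = 47 → 0x2f << 8 → word 0x2f4d
word = 0x2f4d → little-endian bytes:
  [0]=0x4d  [1]=0x2f

4d 2f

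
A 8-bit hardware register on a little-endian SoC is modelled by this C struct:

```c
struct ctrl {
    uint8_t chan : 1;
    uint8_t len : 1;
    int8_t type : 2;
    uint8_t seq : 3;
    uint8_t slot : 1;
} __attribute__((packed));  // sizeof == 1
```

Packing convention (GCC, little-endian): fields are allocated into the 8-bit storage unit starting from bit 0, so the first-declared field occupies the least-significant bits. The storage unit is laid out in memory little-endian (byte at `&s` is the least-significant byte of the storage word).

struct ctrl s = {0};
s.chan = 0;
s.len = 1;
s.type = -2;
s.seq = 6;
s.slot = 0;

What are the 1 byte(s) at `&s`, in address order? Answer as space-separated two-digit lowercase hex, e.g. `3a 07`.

chan:1 = 0 → 0x0 << 0 → word 0x00
len:1 = 1 → 0x1 << 1 → word 0x02
type:2 = -2 → 0x2 << 2 → word 0x0a
seq:3 = 6 → 0x6 << 4 → word 0x6a
slot:1 = 0 → 0x0 << 7 → word 0x6a
word = 0x6a → little-endian bytes:
  [0]=0x6a

6a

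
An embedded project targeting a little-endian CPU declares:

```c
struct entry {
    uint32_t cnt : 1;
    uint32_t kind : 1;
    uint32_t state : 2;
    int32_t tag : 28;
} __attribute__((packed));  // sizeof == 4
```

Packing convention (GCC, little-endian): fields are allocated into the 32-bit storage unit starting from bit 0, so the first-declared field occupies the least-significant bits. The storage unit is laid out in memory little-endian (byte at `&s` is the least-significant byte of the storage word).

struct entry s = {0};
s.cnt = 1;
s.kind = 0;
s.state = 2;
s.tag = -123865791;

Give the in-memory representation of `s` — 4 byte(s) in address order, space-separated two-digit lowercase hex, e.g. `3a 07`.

cnt:1 = 1 → 0x1 << 0 → word 0x00000001
kind:1 = 0 → 0x0 << 1 → word 0x00000001
state:2 = 2 → 0x2 << 2 → word 0x00000009
tag:28 = -123865791 → 0x89df541 << 4 → word 0x89df5419
word = 0x89df5419 → little-endian bytes:
  [0]=0x19  [1]=0x54  [2]=0xdf  [3]=0x89

19 54 df 89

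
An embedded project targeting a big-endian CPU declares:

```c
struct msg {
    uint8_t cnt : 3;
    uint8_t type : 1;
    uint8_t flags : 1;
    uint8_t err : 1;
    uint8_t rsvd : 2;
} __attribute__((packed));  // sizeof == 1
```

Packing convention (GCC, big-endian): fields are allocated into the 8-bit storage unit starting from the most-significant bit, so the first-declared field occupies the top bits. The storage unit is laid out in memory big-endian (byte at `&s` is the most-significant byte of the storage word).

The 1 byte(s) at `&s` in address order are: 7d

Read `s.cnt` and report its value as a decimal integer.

3

[0]=0x7d (big-endian) → word 0x7d
cnt [5+:3] = (word>>5) & 0x7 = 3  ←
type [4+:1] = (word>>4) & 0x1 = 1
flags [3+:1] = (word>>3) & 0x1 = 1
err [2+:1] = (word>>2) & 0x1 = 1
rsvd [0+:2] = (word>>0) & 0x3 = 1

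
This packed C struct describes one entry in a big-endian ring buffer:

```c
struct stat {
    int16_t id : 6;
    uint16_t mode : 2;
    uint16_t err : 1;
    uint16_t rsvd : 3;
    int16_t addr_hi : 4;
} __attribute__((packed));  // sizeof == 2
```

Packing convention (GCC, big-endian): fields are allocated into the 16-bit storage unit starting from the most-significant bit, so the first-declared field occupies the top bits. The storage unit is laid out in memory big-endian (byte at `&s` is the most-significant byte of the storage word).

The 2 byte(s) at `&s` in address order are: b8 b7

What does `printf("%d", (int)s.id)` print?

[0]=0xb8 [1]=0xb7 (big-endian) → word 0xb8b7
id:6 @ bit 10 → (0xb8b7>>10)&0x3f = 0x2e  ←
mode:2 @ bit 8 → (0xb8b7>>8)&0x3 = 0x0
err:1 @ bit 7 → (0xb8b7>>7)&0x1 = 0x1
rsvd:3 @ bit 4 → (0xb8b7>>4)&0x7 = 0x3
addr_hi:4 @ bit 0 → (0xb8b7>>0)&0xf = 0x7
id signed 6b, MSB=1: 46 - 64 = -18

-18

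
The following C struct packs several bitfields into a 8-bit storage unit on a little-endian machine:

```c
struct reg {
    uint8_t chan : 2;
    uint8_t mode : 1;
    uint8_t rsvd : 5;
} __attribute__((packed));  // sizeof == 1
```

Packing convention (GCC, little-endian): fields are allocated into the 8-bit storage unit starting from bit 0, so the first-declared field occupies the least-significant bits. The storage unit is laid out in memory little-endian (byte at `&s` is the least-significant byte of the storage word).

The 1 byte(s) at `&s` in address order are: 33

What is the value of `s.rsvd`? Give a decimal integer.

6

[0]=0x33 (little-endian) → word 0x33
chan [0+:2] = (word>>0) & 0x3 = 3
mode [2+:1] = (word>>2) & 0x1 = 0
rsvd [3+:5] = (word>>3) & 0x1f = 6  ←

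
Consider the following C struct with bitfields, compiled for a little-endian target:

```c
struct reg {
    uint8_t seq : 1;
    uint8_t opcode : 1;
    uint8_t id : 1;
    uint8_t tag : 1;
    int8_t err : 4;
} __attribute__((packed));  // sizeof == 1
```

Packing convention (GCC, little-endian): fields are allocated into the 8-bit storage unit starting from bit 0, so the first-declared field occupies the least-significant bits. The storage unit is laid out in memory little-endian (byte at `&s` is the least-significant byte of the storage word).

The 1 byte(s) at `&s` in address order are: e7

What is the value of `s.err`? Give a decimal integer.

-2

[0]=0xe7 (little-endian) → word 0xe7
seq:1 @ bit 0 → (0xe7>>0)&0x1 = 0x1
opcode:1 @ bit 1 → (0xe7>>1)&0x1 = 0x1
id:1 @ bit 2 → (0xe7>>2)&0x1 = 0x1
tag:1 @ bit 3 → (0xe7>>3)&0x1 = 0x0
err:4 @ bit 4 → (0xe7>>4)&0xf = 0xe  ←
err signed 4b, MSB=1: 14 - 16 = -2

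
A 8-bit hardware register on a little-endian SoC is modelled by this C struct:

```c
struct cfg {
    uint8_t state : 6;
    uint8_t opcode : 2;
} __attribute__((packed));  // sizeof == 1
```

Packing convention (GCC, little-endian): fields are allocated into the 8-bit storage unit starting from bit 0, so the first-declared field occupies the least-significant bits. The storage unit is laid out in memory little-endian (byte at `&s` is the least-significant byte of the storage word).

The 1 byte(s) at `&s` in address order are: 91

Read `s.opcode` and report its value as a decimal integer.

[0]=0x91 (little-endian) → word 0x91
state:6 @ bit 0 → (0x91>>0)&0x3f = 0x11
opcode:2 @ bit 6 → (0x91>>6)&0x3 = 0x2  ←

2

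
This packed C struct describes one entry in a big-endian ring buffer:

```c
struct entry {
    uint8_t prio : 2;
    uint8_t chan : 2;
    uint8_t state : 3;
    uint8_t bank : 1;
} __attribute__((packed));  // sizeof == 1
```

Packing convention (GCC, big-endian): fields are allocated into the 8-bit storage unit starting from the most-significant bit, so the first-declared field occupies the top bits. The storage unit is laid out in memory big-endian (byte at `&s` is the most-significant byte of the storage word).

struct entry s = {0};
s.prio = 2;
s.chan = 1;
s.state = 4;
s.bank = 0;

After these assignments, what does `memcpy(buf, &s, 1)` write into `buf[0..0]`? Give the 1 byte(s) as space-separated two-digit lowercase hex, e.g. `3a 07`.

prio (2b) val=2 bits=0x2 at bit 6: 0x80
chan (2b) val=1 bits=0x1 at bit 4: 0x90
state (3b) val=4 bits=0x4 at bit 1: 0x98
bank (1b) val=0 bits=0x0 at bit 0: 0x98
word = 0x98 → big-endian bytes:
  [0]=0x98

98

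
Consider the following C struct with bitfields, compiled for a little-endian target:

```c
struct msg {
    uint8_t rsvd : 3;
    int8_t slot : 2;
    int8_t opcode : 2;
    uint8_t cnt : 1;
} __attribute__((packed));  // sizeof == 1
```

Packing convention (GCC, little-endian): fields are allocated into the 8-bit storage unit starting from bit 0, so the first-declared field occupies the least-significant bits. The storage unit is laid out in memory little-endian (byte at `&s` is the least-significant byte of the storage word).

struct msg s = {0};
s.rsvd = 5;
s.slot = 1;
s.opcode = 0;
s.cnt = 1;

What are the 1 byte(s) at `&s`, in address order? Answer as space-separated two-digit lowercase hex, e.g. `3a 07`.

8d

rsvd (3b) val=5 bits=0x5 at bit 0: 0x05
slot (2b) val=1 bits=0x1 at bit 3: 0x0d
opcode (2b) val=0 bits=0x0 at bit 5: 0x0d
cnt (1b) val=1 bits=0x1 at bit 7: 0x8d
word = 0x8d → little-endian bytes:
  [0]=0x8d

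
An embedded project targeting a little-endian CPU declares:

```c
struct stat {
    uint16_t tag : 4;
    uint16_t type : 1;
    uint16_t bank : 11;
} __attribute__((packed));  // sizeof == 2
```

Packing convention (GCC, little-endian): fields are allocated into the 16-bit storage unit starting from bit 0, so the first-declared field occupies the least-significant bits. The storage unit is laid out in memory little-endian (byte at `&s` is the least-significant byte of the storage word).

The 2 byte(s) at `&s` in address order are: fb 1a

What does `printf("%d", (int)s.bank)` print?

215

[0]=0xfb [1]=0x1a (little-endian) → word 0x1afb
tag [0+:4] = (word>>0) & 0xf = 11
type [4+:1] = (word>>4) & 0x1 = 1
bank [5+:11] = (word>>5) & 0x7ff = 215  ←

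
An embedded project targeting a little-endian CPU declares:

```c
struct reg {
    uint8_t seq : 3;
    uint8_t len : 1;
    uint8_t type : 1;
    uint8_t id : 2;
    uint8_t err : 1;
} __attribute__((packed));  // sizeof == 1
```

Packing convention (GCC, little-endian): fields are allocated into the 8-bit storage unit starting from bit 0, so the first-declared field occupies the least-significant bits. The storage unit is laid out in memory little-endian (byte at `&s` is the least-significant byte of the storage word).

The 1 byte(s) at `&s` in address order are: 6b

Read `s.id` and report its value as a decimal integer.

[0]=0x6b (little-endian) → word 0x6b
seq [0+:3] = (word>>0) & 0x7 = 3
len [3+:1] = (word>>3) & 0x1 = 1
type [4+:1] = (word>>4) & 0x1 = 0
id [5+:2] = (word>>5) & 0x3 = 3  ←
err [7+:1] = (word>>7) & 0x1 = 0

3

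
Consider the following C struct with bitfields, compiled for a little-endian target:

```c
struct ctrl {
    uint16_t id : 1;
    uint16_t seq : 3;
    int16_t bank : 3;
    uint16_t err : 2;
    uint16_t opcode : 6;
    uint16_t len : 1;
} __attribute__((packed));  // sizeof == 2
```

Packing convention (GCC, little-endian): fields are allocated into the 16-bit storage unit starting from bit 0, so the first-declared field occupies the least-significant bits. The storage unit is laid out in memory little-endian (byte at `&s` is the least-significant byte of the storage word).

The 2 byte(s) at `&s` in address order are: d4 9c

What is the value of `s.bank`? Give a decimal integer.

[0]=0xd4 [1]=0x9c (little-endian) → word 0x9cd4
id [0+:1] = (word>>0) & 0x1 = 0
seq [1+:3] = (word>>1) & 0x7 = 2
bank [4+:3] = (word>>4) & 0x7 = 5  ←
err [7+:2] = (word>>7) & 0x3 = 1
opcode [9+:6] = (word>>9) & 0x3f = 14
len [15+:1] = (word>>15) & 0x1 = 1
bank signed 3b, MSB=1: 5 - 8 = -3

-3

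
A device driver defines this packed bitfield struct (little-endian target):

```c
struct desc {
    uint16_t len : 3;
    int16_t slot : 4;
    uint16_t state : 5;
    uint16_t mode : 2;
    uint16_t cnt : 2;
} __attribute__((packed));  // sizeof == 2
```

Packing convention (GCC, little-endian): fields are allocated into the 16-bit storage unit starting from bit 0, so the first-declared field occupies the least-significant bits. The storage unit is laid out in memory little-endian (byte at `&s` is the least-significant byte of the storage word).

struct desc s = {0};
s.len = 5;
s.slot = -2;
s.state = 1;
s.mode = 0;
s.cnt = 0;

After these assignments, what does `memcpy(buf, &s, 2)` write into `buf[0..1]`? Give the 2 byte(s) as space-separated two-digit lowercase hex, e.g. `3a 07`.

f5 00

[0+:3] len=5 & 0x7 = 0x5; word=0x0005
[3+:4] slot=-2 & 0xf = 0xe; word=0x0075
[7+:5] state=1 & 0x1f = 0x1; word=0x00f5
[12+:2] mode=0 & 0x3 = 0x0; word=0x00f5
[14+:2] cnt=0 & 0x3 = 0x0; word=0x00f5
word = 0x00f5 → little-endian bytes:
  [0]=0xf5  [1]=0x00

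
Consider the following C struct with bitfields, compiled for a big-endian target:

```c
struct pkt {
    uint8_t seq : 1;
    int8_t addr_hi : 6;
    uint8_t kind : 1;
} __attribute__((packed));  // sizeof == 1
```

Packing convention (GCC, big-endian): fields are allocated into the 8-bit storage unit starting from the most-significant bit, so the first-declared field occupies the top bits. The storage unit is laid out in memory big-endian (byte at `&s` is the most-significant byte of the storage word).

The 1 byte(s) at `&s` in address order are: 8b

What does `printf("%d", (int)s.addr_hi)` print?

5

[0]=0x8b (big-endian) → word 0x8b
seq [7+:1] = (word>>7) & 0x1 = 1
addr_hi [1+:6] = (word>>1) & 0x3f = 5  ←
kind [0+:1] = (word>>0) & 0x1 = 1
addr_hi signed 6b, MSB=0: value = 5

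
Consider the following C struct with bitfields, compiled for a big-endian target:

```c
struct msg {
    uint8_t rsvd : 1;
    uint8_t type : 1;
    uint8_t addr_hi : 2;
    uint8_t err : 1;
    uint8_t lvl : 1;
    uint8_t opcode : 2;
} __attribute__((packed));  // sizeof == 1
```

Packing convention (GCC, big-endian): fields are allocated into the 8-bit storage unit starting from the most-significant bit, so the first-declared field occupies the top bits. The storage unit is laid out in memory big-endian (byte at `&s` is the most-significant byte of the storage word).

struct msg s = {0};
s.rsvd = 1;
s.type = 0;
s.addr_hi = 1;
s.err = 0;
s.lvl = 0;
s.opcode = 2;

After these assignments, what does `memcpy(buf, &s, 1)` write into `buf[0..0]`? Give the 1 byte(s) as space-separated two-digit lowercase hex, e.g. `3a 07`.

92

rsvd (1b) val=1 bits=0x1 at bit 7: 0x80
type (1b) val=0 bits=0x0 at bit 6: 0x80
addr_hi (2b) val=1 bits=0x1 at bit 4: 0x90
err (1b) val=0 bits=0x0 at bit 3: 0x90
lvl (1b) val=0 bits=0x0 at bit 2: 0x90
opcode (2b) val=2 bits=0x2 at bit 0: 0x92
word = 0x92 → big-endian bytes:
  [0]=0x92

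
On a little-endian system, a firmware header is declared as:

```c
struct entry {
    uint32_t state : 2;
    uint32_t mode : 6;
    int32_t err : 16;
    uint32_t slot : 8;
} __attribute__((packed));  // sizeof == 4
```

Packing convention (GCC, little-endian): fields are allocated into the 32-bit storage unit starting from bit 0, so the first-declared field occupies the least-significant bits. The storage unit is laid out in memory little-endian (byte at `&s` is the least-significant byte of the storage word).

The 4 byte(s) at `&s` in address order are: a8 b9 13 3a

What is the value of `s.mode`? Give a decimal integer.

[0]=0xa8 [1]=0xb9 [2]=0x13 [3]=0x3a (little-endian) → word 0x3a13b9a8
state [0+:2] = (word>>0) & 0x3 = 0
mode [2+:6] = (word>>2) & 0x3f = 42  ←
err [8+:16] = (word>>8) & 0xffff = 5049
slot [24+:8] = (word>>24) & 0xff = 58

42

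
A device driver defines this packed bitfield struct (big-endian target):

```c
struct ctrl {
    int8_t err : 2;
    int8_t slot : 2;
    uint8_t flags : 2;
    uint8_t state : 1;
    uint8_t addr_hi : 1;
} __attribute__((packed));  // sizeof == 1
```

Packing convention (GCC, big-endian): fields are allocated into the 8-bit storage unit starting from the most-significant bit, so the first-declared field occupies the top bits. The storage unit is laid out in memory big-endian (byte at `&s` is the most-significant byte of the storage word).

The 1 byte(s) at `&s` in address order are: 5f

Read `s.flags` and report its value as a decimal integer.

3

[0]=0x5f (big-endian) → word 0x5f
err [6+:2] = (word>>6) & 0x3 = 1
slot [4+:2] = (word>>4) & 0x3 = 1
flags [2+:2] = (word>>2) & 0x3 = 3  ←
state [1+:1] = (word>>1) & 0x1 = 1
addr_hi [0+:1] = (word>>0) & 0x1 = 1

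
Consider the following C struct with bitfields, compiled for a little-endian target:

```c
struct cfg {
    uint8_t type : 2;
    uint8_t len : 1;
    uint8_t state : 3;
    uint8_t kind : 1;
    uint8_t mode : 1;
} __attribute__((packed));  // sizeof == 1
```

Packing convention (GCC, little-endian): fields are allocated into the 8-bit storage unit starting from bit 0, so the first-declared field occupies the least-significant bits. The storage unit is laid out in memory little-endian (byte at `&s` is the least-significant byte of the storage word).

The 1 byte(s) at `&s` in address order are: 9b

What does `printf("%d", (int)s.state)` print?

[0]=0x9b (little-endian) → word 0x9b
type:2 @ bit 0 → (0x9b>>0)&0x3 = 0x3
len:1 @ bit 2 → (0x9b>>2)&0x1 = 0x0
state:3 @ bit 3 → (0x9b>>3)&0x7 = 0x3  ←
kind:1 @ bit 6 → (0x9b>>6)&0x1 = 0x0
mode:1 @ bit 7 → (0x9b>>7)&0x1 = 0x1

3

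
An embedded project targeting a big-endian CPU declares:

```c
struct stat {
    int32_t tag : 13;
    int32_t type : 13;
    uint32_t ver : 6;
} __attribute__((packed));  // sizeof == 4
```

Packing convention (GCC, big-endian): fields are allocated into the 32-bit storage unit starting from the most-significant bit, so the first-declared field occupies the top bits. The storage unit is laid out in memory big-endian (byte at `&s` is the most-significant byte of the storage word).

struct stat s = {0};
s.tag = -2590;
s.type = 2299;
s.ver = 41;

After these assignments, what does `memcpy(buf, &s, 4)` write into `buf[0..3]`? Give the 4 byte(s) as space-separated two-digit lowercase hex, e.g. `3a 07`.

af 12 3e e9

tag:13 = -2590 → 0x15e2 << 19 → word 0xaf100000
type:13 = 2299 → 0x8fb << 6 → word 0xaf123ec0
ver:6 = 41 → 0x29 << 0 → word 0xaf123ee9
word = 0xaf123ee9 → big-endian bytes:
  [0]=0xaf  [1]=0x12  [2]=0x3e  [3]=0xe9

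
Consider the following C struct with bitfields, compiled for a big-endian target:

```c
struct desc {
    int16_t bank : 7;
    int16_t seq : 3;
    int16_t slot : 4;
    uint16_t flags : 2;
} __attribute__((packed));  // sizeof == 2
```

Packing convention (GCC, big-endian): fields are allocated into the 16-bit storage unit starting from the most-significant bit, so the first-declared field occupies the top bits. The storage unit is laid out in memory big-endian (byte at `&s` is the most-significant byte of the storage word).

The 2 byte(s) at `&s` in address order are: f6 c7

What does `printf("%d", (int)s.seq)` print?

[0]=0xf6 [1]=0xc7 (big-endian) → word 0xf6c7
bank [9+:7] = (word>>9) & 0x7f = 123
seq [6+:3] = (word>>6) & 0x7 = 3  ←
slot [2+:4] = (word>>2) & 0xf = 1
flags [0+:2] = (word>>0) & 0x3 = 3
seq signed 3b, MSB=0: value = 3

3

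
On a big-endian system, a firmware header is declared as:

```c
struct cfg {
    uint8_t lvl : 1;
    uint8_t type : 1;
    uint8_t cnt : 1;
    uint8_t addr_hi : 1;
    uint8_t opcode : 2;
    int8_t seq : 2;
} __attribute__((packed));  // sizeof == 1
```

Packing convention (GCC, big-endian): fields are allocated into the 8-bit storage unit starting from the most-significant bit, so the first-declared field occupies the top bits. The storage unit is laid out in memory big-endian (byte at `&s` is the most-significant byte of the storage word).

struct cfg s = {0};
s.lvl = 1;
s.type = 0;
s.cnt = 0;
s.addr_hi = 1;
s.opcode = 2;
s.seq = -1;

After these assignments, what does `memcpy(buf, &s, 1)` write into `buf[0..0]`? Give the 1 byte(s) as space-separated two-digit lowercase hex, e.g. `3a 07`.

9b

[7+:1] lvl=1 & 0x1 = 0x1; word=0x80
[6+:1] type=0 & 0x1 = 0x0; word=0x80
[5+:1] cnt=0 & 0x1 = 0x0; word=0x80
[4+:1] addr_hi=1 & 0x1 = 0x1; word=0x90
[2+:2] opcode=2 & 0x3 = 0x2; word=0x98
[0+:2] seq=-1 & 0x3 = 0x3; word=0x9b
word = 0x9b → big-endian bytes:
  [0]=0x9b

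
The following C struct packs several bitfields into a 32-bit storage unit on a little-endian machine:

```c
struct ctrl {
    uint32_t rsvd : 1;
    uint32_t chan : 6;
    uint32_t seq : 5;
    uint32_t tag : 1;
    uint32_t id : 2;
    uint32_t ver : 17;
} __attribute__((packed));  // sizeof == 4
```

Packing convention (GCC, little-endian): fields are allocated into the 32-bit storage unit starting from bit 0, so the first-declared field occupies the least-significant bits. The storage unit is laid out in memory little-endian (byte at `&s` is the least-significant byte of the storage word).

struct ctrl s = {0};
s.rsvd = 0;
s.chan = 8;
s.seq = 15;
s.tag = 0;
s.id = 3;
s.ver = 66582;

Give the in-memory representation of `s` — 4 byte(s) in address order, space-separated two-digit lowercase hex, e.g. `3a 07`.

90 67 0b 82

[0+:1] rsvd=0 & 0x1 = 0x0; word=0x00000000
[1+:6] chan=8 & 0x3f = 0x8; word=0x00000010
[7+:5] seq=15 & 0x1f = 0xf; word=0x00000790
[12+:1] tag=0 & 0x1 = 0x0; word=0x00000790
[13+:2] id=3 & 0x3 = 0x3; word=0x00006790
[15+:17] ver=66582 & 0x1ffff = 0x10416; word=0x820b6790
word = 0x820b6790 → little-endian bytes:
  [0]=0x90  [1]=0x67  [2]=0x0b  [3]=0x82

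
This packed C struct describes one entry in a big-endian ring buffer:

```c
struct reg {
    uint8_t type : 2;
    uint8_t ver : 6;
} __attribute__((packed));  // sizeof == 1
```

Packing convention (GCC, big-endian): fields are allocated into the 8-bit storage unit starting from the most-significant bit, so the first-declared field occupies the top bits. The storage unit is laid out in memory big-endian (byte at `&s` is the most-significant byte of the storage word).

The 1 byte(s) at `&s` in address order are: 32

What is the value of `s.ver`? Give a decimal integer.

50

[0]=0x32 (big-endian) → word 0x32
type:2 @ bit 6 → (0x32>>6)&0x3 = 0x0
ver:6 @ bit 0 → (0x32>>0)&0x3f = 0x32  ←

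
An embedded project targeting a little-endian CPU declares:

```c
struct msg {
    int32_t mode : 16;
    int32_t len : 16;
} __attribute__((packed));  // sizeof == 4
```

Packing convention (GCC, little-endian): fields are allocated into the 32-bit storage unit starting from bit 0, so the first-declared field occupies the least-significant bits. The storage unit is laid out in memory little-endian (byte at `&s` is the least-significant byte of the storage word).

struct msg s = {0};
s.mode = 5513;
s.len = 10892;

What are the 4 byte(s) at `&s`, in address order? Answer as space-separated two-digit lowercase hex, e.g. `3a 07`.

89 15 8c 2a

mode (16b) val=5513 bits=0x1589 at bit 0: 0x00001589
len (16b) val=10892 bits=0x2a8c at bit 16: 0x2a8c1589
word = 0x2a8c1589 → little-endian bytes:
  [0]=0x89  [1]=0x15  [2]=0x8c  [3]=0x2a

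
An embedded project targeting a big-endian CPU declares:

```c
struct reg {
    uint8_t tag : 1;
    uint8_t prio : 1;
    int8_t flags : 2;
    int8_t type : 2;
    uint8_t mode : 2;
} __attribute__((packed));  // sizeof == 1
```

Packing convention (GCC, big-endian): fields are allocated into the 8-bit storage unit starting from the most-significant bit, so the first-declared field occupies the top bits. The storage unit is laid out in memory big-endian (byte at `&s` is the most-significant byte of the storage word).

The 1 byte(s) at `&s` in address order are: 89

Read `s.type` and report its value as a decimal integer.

[0]=0x89 (big-endian) → word 0x89
tag [7+:1] = (word>>7) & 0x1 = 1
prio [6+:1] = (word>>6) & 0x1 = 0
flags [4+:2] = (word>>4) & 0x3 = 0
type [2+:2] = (word>>2) & 0x3 = 2  ←
mode [0+:2] = (word>>0) & 0x3 = 1
type signed 2b, MSB=1: 2 - 4 = -2

-2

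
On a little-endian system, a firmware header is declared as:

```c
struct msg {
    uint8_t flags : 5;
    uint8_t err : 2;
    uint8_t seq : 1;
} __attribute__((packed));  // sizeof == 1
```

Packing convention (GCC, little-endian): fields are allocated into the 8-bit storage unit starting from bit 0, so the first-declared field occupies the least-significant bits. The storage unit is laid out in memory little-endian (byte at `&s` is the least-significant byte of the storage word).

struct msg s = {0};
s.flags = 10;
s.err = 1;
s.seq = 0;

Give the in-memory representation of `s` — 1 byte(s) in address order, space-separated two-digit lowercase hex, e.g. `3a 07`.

2a

flags (5b) val=10 bits=0xa at bit 0: 0x0a
err (2b) val=1 bits=0x1 at bit 5: 0x2a
seq (1b) val=0 bits=0x0 at bit 7: 0x2a
word = 0x2a → little-endian bytes:
  [0]=0x2a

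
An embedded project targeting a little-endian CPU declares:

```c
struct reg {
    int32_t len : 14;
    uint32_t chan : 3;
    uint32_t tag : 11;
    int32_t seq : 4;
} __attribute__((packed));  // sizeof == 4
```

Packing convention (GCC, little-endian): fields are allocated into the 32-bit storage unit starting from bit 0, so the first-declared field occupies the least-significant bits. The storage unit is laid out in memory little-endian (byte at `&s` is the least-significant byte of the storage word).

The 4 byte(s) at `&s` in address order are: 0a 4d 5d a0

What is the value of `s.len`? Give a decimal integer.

[0]=0x0a [1]=0x4d [2]=0x5d [3]=0xa0 (little-endian) → word 0xa05d4d0a
len:14 @ bit 0 → (0xa05d4d0a>>0)&0x3fff = 0xd0a  ←
chan:3 @ bit 14 → (0xa05d4d0a>>14)&0x7 = 0x5
tag:11 @ bit 17 → (0xa05d4d0a>>17)&0x7ff = 0x2e
seq:4 @ bit 28 → (0xa05d4d0a>>28)&0xf = 0xa
len signed 14b, MSB=0: value = 3338

3338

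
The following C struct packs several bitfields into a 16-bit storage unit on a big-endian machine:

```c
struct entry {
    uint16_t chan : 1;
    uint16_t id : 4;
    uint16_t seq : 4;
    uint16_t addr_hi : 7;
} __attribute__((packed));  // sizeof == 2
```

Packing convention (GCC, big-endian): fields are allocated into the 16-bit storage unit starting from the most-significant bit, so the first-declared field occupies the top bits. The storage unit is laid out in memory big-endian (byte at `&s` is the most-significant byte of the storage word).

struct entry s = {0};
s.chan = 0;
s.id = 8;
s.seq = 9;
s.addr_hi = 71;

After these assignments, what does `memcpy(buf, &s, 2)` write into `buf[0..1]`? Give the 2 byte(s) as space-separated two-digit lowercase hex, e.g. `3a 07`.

44 c7

[15+:1] chan=0 & 0x1 = 0x0; word=0x0000
[11+:4] id=8 & 0xf = 0x8; word=0x4000
[7+:4] seq=9 & 0xf = 0x9; word=0x4480
[0+:7] addr_hi=71 & 0x7f = 0x47; word=0x44c7
word = 0x44c7 → big-endian bytes:
  [0]=0x44  [1]=0xc7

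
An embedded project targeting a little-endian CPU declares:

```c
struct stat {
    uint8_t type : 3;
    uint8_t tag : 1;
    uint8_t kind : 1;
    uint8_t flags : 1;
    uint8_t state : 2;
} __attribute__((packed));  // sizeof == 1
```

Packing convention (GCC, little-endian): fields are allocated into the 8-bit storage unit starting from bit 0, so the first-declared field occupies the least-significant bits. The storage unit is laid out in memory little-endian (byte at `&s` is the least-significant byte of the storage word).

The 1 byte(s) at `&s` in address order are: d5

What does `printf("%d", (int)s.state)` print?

3

[0]=0xd5 (little-endian) → word 0xd5
type [0+:3] = (word>>0) & 0x7 = 5
tag [3+:1] = (word>>3) & 0x1 = 0
kind [4+:1] = (word>>4) & 0x1 = 1
flags [5+:1] = (word>>5) & 0x1 = 0
state [6+:2] = (word>>6) & 0x3 = 3  ←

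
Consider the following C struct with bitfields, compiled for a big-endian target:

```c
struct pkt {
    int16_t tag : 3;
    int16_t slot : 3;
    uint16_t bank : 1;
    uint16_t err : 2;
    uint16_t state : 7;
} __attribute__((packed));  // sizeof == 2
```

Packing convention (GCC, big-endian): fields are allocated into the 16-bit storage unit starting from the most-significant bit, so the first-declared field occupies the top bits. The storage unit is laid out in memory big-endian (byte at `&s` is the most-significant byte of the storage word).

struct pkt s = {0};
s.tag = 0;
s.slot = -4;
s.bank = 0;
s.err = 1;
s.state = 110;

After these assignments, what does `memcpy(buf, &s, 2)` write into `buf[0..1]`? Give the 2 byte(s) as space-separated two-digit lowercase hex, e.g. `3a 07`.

10 ee

tag:3 = 0 → 0x0 << 13 → word 0x0000
slot:3 = -4 → 0x4 << 10 → word 0x1000
bank:1 = 0 → 0x0 << 9 → word 0x1000
err:2 = 1 → 0x1 << 7 → word 0x1080
state:7 = 110 → 0x6e << 0 → word 0x10ee
word = 0x10ee → big-endian bytes:
  [0]=0x10  [1]=0xee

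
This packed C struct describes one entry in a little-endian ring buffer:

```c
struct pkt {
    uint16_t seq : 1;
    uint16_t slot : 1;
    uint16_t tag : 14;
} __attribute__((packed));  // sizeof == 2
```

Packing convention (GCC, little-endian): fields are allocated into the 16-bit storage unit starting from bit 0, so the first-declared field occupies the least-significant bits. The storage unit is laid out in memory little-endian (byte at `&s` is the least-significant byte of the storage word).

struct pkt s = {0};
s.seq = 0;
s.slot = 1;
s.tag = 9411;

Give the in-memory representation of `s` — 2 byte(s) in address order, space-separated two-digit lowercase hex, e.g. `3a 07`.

0e 93

seq:1 = 0 → 0x0 << 0 → word 0x0000
slot:1 = 1 → 0x1 << 1 → word 0x0002
tag:14 = 9411 → 0x24c3 << 2 → word 0x930e
word = 0x930e → little-endian bytes:
  [0]=0x0e  [1]=0x93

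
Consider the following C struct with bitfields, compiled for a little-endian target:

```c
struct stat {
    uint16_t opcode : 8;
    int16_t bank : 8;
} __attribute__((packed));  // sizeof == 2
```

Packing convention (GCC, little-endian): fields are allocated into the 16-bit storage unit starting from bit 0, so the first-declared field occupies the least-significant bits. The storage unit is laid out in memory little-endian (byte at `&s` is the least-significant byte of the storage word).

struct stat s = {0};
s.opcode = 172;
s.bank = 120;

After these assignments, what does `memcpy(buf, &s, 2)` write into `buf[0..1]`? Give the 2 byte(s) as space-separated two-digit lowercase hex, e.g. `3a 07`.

ac 78

opcode:8 = 172 → 0xac << 0 → word 0x00ac
bank:8 = 120 → 0x78 << 8 → word 0x78ac
word = 0x78ac → little-endian bytes:
  [0]=0xac  [1]=0x78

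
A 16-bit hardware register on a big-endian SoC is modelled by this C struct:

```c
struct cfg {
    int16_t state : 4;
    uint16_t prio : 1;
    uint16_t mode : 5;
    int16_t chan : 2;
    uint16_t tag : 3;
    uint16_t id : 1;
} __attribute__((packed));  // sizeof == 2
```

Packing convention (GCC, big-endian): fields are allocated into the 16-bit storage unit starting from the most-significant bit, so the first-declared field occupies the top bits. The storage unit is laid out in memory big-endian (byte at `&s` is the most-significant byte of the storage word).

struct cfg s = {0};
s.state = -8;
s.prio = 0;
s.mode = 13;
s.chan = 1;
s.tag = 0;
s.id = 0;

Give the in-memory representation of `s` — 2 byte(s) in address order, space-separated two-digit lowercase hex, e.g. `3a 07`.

83 50

[12+:4] state=-8 & 0xf = 0x8; word=0x8000
[11+:1] prio=0 & 0x1 = 0x0; word=0x8000
[6+:5] mode=13 & 0x1f = 0xd; word=0x8340
[4+:2] chan=1 & 0x3 = 0x1; word=0x8350
[1+:3] tag=0 & 0x7 = 0x0; word=0x8350
[0+:1] id=0 & 0x1 = 0x0; word=0x8350
word = 0x8350 → big-endian bytes:
  [0]=0x83  [1]=0x50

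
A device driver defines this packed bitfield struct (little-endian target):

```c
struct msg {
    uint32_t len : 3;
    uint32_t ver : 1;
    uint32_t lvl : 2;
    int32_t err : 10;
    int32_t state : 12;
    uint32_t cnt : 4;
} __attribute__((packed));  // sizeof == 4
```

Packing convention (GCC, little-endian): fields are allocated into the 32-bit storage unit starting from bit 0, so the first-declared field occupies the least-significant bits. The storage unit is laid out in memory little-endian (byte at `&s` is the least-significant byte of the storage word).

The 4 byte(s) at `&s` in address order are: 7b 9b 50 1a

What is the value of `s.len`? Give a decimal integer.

[0]=0x7b [1]=0x9b [2]=0x50 [3]=0x1a (little-endian) → word 0x1a509b7b
len [0+:3] = (word>>0) & 0x7 = 3  ←
ver [3+:1] = (word>>3) & 0x1 = 1
lvl [4+:2] = (word>>4) & 0x3 = 3
err [6+:10] = (word>>6) & 0x3ff = 621
state [16+:12] = (word>>16) & 0xfff = 2640
cnt [28+:4] = (word>>28) & 0xf = 1

3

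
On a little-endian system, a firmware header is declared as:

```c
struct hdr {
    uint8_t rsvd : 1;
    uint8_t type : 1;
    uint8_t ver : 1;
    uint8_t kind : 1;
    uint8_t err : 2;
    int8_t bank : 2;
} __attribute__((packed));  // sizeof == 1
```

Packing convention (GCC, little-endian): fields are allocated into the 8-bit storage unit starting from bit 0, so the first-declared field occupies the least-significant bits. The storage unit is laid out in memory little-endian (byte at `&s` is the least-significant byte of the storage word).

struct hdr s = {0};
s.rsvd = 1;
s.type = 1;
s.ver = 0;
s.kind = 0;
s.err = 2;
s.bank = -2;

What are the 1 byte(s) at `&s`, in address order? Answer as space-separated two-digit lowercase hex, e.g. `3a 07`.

rsvd (1b) val=1 bits=0x1 at bit 0: 0x01
type (1b) val=1 bits=0x1 at bit 1: 0x03
ver (1b) val=0 bits=0x0 at bit 2: 0x03
kind (1b) val=0 bits=0x0 at bit 3: 0x03
err (2b) val=2 bits=0x2 at bit 4: 0x23
bank (2b) val=-2 bits=0x2 at bit 6: 0xa3
word = 0xa3 → little-endian bytes:
  [0]=0xa3

a3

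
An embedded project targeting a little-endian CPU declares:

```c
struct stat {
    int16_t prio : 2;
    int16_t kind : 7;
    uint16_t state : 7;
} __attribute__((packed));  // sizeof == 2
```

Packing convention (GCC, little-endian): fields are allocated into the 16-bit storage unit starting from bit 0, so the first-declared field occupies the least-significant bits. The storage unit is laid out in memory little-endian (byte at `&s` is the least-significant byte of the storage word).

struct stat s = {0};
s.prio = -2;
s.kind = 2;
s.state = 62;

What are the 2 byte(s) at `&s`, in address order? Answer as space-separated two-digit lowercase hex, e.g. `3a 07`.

0a 7c

prio:2 = -2 → 0x2 << 0 → word 0x0002
kind:7 = 2 → 0x2 << 2 → word 0x000a
state:7 = 62 → 0x3e << 9 → word 0x7c0a
word = 0x7c0a → little-endian bytes:
  [0]=0x0a  [1]=0x7c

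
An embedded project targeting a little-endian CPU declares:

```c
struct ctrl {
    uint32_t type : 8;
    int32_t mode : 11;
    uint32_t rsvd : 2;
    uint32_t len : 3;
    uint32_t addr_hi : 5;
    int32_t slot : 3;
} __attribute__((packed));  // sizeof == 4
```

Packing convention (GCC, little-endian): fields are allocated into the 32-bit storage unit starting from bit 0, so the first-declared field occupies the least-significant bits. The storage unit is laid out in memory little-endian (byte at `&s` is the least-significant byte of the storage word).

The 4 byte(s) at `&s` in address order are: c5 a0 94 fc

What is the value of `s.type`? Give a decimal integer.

[0]=0xc5 [1]=0xa0 [2]=0x94 [3]=0xfc (little-endian) → word 0xfc94a0c5
type:8 @ bit 0 → (0xfc94a0c5>>0)&0xff = 0xc5  ←
mode:11 @ bit 8 → (0xfc94a0c5>>8)&0x7ff = 0x4a0
rsvd:2 @ bit 19 → (0xfc94a0c5>>19)&0x3 = 0x2
len:3 @ bit 21 → (0xfc94a0c5>>21)&0x7 = 0x4
addr_hi:5 @ bit 24 → (0xfc94a0c5>>24)&0x1f = 0x1c
slot:3 @ bit 29 → (0xfc94a0c5>>29)&0x7 = 0x7

197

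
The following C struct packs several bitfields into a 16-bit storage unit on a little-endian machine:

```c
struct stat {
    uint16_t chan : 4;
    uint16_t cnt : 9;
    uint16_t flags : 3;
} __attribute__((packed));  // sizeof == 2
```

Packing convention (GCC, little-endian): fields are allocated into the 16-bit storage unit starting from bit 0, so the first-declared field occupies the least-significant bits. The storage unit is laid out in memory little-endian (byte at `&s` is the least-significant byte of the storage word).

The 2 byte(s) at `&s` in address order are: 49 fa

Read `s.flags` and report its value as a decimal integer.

7

[0]=0x49 [1]=0xfa (little-endian) → word 0xfa49
chan [0+:4] = (word>>0) & 0xf = 9
cnt [4+:9] = (word>>4) & 0x1ff = 420
flags [13+:3] = (word>>13) & 0x7 = 7  ←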